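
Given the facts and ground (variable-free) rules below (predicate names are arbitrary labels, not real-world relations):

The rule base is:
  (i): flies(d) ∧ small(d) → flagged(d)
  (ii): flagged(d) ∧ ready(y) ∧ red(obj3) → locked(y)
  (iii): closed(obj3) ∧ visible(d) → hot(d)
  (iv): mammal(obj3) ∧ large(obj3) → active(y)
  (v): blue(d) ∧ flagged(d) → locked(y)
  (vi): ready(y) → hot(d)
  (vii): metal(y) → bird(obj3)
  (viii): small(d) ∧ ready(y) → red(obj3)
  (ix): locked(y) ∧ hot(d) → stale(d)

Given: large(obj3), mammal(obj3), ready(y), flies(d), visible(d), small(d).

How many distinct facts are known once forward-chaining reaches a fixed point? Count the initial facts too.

12

Round 1: (i) [flies(d) ∧ small(d) → flagged(d)]; (iv) [mammal(obj3) ∧ large(obj3) → active(y)]; (vi) [ready(y) → hot(d)]; (viii) [small(d) ∧ ready(y) → red(obj3)]. New: flagged(d), active(y), hot(d), red(obj3).
Round 2: (ii) [flagged(d) ∧ ready(y) ∧ red(obj3) → locked(y)]. New: locked(y).
Round 3: (ix) [locked(y) ∧ hot(d) → stale(d)]. New: stale(d).
Closure: {active(y), flagged(d), flies(d), hot(d), large(obj3), locked(y), mammal(obj3), ready(y), red(obj3), small(d), stale(d), visible(d)} — 12 facts.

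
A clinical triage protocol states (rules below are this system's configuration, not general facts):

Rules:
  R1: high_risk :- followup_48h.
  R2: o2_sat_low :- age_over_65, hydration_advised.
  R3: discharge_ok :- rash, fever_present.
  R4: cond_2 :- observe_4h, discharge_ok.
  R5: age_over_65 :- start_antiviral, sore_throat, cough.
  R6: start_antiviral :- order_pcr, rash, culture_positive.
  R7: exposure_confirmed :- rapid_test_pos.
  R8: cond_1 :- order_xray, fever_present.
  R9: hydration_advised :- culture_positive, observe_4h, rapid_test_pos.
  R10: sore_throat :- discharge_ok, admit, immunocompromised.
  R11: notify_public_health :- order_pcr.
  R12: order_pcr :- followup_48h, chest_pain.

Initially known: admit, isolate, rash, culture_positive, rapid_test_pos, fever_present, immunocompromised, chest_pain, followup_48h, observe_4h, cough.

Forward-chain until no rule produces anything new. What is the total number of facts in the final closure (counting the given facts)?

[1] R1 [high_risk :- followup_48h.]; R3 [discharge_ok :- rash, fever_present.]; R7 [exposure_confirmed :- rapid_test_pos.]; R9 [hydration_advised :- culture_positive, observe_4h, rapid_test_pos.]; R12 [order_pcr :- followup_48h, chest_pain.]. ⇒ new: high_risk, discharge_ok, exposure_confirmed, hydration_advised, order_pcr.
[2] R4 [cond_2 :- observe_4h, discharge_ok.]; R6 [start_antiviral :- order_pcr, rash, culture_positive.]; R10 [sore_throat :- discharge_ok, admit, immunocompromised.]; R11 [notify_public_health :- order_pcr.]. ⇒ new: cond_2, start_antiviral, sore_throat, notify_public_health.
[3] R5 [age_over_65 :- start_antiviral, sore_throat, cough.]. ⇒ new: age_over_65.
[4] R2 [o2_sat_low :- age_over_65, hydration_advised.]. ⇒ new: o2_sat_low.
Closure: {admit, age_over_65, chest_pain, cond_2, cough, culture_positive, discharge_ok, exposure_confirmed, fever_present, followup_48h, high_risk, hydration_advised, immunocompromised, isolate, notify_public_health, o2_sat_low, observe_4h, order_pcr, rapid_test_pos, rash, sore_throat, start_antiviral} — 22 facts.

22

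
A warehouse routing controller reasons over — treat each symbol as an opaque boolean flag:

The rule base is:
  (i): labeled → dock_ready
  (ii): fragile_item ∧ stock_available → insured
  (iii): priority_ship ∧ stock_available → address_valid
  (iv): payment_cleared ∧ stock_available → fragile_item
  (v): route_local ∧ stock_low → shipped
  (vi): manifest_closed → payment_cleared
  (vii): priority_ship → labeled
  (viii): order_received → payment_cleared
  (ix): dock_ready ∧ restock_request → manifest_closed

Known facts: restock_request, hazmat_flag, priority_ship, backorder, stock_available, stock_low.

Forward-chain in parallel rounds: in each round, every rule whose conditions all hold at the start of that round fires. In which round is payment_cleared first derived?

4

Round 1 — (iii), (vii), derive address_valid, labeled.
Round 2 — (i), derive dock_ready.
Round 3 — (ix), derive manifest_closed.
Round 4 — (vi), derive payment_cleared.
payment_cleared first appears in round 4.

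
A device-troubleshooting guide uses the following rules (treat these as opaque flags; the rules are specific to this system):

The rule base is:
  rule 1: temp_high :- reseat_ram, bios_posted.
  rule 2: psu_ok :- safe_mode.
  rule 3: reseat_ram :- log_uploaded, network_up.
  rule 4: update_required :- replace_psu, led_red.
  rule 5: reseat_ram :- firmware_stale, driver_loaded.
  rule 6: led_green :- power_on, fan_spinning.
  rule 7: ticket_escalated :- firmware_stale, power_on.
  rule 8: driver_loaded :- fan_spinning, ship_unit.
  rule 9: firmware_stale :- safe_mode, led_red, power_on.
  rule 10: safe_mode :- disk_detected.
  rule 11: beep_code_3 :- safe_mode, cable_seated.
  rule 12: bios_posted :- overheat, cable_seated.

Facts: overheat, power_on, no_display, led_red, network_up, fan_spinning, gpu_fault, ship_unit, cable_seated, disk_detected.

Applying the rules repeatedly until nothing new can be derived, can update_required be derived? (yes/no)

no

Round 1: rule 6 [led_green :- power_on, fan_spinning.]; rule 8 [driver_loaded :- fan_spinning, ship_unit.]; rule 10 [safe_mode :- disk_detected.]; rule 12 [bios_posted :- overheat, cable_seated.]. Adds led_green, driver_loaded, safe_mode, bios_posted.
Round 2: rule 2 [psu_ok :- safe_mode.]; rule 9 [firmware_stale :- safe_mode, led_red, power_on.]; rule 11 [beep_code_3 :- safe_mode, cable_seated.]. Adds psu_ok, firmware_stale, beep_code_3.
Round 3: rule 5 [reseat_ram :- firmware_stale, driver_loaded.]; rule 7 [ticket_escalated :- firmware_stale, power_on.]. Adds reseat_ram, ticket_escalated.
Round 4: rule 1 [temp_high :- reseat_ram, bios_posted.]. Adds temp_high.
Fixed point reached. update_required is concluded only by rule 4; rule 4 needs replace_psu (never derived).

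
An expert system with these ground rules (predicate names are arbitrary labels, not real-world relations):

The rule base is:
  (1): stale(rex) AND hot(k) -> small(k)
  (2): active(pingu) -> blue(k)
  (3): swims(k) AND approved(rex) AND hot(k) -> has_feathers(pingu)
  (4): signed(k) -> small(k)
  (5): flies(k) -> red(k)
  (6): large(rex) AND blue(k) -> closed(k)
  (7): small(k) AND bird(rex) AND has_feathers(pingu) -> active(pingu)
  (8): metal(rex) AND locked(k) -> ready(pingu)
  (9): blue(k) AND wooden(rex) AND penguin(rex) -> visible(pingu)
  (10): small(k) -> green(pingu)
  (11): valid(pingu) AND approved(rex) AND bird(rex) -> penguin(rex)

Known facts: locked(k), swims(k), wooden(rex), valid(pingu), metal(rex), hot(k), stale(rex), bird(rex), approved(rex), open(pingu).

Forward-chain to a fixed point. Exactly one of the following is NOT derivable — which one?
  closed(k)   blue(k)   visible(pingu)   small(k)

Round 1: (1) [stale(rex) AND hot(k) -> small(k)]; (3) [swims(k) AND approved(rex) AND hot(k) -> has_feathers(pingu)]; (8) [metal(rex) AND locked(k) -> ready(pingu)]; (11) [valid(pingu) AND approved(rex) AND bird(rex) -> penguin(rex)]. New: small(k), has_feathers(pingu), ready(pingu), penguin(rex).
Round 2: (7) [small(k) AND bird(rex) AND has_feathers(pingu) -> active(pingu)]; (10) [small(k) -> green(pingu)]. New: active(pingu), green(pingu).
Round 3: (2) [active(pingu) -> blue(k)]. New: blue(k).
Round 4: (9) [blue(k) AND wooden(rex) AND penguin(rex) -> visible(pingu)]. New: visible(pingu).
Derived: small(k) (round 1), visible(pingu) (round 4), blue(k) (round 3). closed(k) never appears in any round.

closed(k)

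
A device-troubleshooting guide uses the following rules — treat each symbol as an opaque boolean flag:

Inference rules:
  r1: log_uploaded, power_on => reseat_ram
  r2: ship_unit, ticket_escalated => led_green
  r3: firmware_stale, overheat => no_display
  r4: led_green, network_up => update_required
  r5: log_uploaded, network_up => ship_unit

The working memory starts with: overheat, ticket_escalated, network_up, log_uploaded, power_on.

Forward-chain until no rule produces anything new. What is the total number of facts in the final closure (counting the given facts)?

9

Round 1 fires r1, r5, giving reseat_ram, ship_unit.
Round 2 fires r2, giving led_green.
Round 3 fires r4, giving update_required.
Closure: {led_green, log_uploaded, network_up, overheat, power_on, reseat_ram, ship_unit, ticket_escalated, update_required} — 9 facts.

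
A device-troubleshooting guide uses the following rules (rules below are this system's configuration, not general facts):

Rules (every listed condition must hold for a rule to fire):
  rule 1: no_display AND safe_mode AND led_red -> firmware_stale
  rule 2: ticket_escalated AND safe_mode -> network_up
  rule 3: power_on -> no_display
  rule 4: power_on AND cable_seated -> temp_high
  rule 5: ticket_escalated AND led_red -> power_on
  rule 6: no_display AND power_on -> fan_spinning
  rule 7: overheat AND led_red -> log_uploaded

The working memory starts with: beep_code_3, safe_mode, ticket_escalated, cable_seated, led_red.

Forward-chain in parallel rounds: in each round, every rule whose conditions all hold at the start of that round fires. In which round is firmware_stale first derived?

3

[1] rule 2 [ticket_escalated AND safe_mode -> network_up]; rule 5 [ticket_escalated AND led_red -> power_on]. ⇒ new: network_up, power_on.
[2] rule 3 [power_on -> no_display]; rule 4 [power_on AND cable_seated -> temp_high]. ⇒ new: no_display, temp_high.
[3] rule 1 [no_display AND safe_mode AND led_red -> firmware_stale]; rule 6 [no_display AND power_on -> fan_spinning]. ⇒ new: firmware_stale, fan_spinning.
firmware_stale first appears in round 3.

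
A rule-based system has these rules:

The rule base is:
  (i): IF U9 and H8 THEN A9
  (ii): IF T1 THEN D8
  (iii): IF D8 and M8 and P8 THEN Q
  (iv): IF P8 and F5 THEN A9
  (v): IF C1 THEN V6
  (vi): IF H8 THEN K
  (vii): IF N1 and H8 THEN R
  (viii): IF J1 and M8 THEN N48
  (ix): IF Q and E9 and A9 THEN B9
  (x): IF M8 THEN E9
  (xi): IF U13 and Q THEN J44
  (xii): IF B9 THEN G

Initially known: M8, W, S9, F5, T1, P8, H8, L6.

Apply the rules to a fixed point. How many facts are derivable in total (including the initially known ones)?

Round 1 fires (ii), (iv), (vi), (x), giving D8, A9, K, E9.
Round 2 fires (iii), giving Q.
Round 3 fires (ix), giving B9.
Round 4 fires (xii), giving G.
Closure: {A9, B9, D8, E9, F5, G, H8, K, L6, M8, P8, Q, S9, T1, W} — 15 facts.

15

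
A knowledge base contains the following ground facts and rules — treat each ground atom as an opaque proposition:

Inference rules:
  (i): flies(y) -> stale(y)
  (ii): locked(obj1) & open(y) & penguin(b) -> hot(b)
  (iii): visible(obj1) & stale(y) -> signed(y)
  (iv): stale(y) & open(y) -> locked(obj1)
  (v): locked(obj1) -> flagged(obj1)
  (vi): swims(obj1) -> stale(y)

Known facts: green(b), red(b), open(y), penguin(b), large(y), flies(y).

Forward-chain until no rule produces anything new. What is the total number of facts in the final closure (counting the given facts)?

Round 1: (i) [flies(y) -> stale(y)]. Adds stale(y).
Round 2: (iv) [stale(y) & open(y) -> locked(obj1)]. Adds locked(obj1).
Round 3: (ii) [locked(obj1) & open(y) & penguin(b) -> hot(b)]; (v) [locked(obj1) -> flagged(obj1)]. Adds hot(b), flagged(obj1).
Closure: {flagged(obj1), flies(y), green(b), hot(b), large(y), locked(obj1), open(y), penguin(b), red(b), stale(y)} — 10 facts.

10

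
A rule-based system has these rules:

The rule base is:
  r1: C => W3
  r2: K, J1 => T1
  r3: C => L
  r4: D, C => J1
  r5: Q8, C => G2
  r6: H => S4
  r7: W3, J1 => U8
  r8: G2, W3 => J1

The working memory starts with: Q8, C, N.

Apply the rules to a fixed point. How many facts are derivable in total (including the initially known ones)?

8

Round 1 fires r1, r3, r5, giving W3, L, G2.
Round 2 fires r8, giving J1.
Round 3 fires r7, giving U8.
Closure: {C, G2, J1, L, N, Q8, U8, W3} — 8 facts.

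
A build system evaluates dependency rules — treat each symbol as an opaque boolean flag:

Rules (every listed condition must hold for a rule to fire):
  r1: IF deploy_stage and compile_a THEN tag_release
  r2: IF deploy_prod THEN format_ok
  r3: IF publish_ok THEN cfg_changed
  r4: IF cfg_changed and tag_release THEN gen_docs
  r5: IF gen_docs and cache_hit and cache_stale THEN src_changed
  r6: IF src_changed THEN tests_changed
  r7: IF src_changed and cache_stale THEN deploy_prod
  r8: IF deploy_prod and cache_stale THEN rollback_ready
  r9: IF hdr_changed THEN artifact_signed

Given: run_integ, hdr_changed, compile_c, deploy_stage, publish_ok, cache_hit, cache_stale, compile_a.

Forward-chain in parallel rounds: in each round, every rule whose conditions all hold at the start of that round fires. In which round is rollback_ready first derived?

Round 1 — r1, r3, r9, derive tag_release, cfg_changed, artifact_signed.
Round 2 — r4, derive gen_docs.
Round 3 — r5, derive src_changed.
Round 4 — r6, r7, derive tests_changed, deploy_prod.
Round 5 — r2, r8, derive format_ok, rollback_ready.
rollback_ready first appears in round 5.

5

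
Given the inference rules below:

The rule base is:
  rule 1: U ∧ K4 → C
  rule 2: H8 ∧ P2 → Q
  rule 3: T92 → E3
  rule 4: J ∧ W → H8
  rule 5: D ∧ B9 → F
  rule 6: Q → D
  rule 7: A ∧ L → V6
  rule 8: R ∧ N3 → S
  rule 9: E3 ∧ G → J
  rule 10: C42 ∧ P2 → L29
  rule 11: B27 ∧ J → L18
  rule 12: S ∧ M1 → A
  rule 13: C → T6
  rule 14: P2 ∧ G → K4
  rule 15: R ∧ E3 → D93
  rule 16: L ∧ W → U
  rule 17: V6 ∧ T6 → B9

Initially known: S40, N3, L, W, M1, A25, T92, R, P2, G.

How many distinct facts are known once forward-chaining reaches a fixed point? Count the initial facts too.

25

Round 1: rule 3 [T92 → E3]; rule 8 [R ∧ N3 → S]; rule 14 [P2 ∧ G → K4]; rule 16 [L ∧ W → U]. Adds E3, S, K4, U.
Round 2: rule 1 [U ∧ K4 → C]; rule 9 [E3 ∧ G → J]; rule 12 [S ∧ M1 → A]; rule 15 [R ∧ E3 → D93]. Adds C, J, A, D93.
Round 3: rule 4 [J ∧ W → H8]; rule 7 [A ∧ L → V6]; rule 13 [C → T6]. Adds H8, V6, T6.
Round 4: rule 2 [H8 ∧ P2 → Q]; rule 17 [V6 ∧ T6 → B9]. Adds Q, B9.
Round 5: rule 6 [Q → D]. Adds D.
Round 6: rule 5 [D ∧ B9 → F]. Adds F.
Closure: {A, A25, B9, C, D, D93, E3, F, G, H8, J, K4, L, M1, N3, P2, Q, R, S, S40, T6, T92, U, V6, W} — 25 facts.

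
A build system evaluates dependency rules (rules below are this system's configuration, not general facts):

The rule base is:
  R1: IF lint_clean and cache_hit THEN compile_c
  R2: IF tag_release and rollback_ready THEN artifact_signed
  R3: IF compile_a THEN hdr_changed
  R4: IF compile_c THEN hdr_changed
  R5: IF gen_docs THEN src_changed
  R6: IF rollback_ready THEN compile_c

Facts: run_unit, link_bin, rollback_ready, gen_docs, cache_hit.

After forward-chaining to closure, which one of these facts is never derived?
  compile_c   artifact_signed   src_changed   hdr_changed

Round 1: R5 [IF gen_docs THEN src_changed]; R6 [IF rollback_ready THEN compile_c]. Adds src_changed, compile_c.
Round 2: R4 [IF compile_c THEN hdr_changed]. Adds hdr_changed.
Derived: hdr_changed (round 2), src_changed (round 1), compile_c (round 1). artifact_signed never appears in any round.

artifact_signed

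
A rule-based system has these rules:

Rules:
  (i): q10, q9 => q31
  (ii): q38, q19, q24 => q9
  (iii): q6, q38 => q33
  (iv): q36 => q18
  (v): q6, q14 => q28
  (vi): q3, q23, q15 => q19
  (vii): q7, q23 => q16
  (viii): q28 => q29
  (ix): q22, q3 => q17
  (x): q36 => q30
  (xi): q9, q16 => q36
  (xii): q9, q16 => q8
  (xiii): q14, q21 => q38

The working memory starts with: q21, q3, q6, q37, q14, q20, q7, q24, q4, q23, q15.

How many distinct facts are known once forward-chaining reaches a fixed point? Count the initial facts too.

Round 1 fires (v), (vi), (vii), (xiii), giving q28, q19, q16, q38.
Round 2 fires (ii), (iii), (viii), giving q9, q33, q29.
Round 3 fires (xi), (xii), giving q36, q8.
Round 4 fires (iv), (x), giving q18, q30.
Closure: {q14, q15, q16, q18, q19, q20, q21, q23, q24, q28, q29, q3, q30, q33, q36, q37, q38, q4, q6, q7, q8, q9} — 22 facts.

22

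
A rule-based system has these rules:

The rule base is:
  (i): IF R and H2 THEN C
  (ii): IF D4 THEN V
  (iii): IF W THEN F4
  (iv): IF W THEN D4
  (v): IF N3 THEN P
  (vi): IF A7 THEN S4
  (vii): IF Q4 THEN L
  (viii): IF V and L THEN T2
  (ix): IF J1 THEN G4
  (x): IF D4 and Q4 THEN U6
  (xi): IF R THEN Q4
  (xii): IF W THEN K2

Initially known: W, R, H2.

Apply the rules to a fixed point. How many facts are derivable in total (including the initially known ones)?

12

Round 1 — (i), (iii), (iv), (xi), (xii), derive C, F4, D4, Q4, K2.
Round 2 — (ii), (vii), (x), derive V, L, U6.
Round 3 — (viii), derive T2.
Closure: {C, D4, F4, H2, K2, L, Q4, R, T2, U6, V, W} — 12 facts.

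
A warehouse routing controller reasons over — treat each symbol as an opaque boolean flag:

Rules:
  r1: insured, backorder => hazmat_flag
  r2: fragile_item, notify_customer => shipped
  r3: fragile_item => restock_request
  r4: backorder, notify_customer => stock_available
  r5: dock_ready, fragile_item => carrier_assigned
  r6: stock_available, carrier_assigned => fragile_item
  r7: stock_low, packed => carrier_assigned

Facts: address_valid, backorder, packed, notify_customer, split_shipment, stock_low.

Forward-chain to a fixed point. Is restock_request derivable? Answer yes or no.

Round 1: r4 [backorder, notify_customer => stock_available]; r7 [stock_low, packed => carrier_assigned]. Adds stock_available, carrier_assigned.
Round 2: r6 [stock_available, carrier_assigned => fragile_item]. Adds fragile_item.
Round 3: r2 [fragile_item, notify_customer => shipped]; r3 [fragile_item => restock_request]. Adds shipped, restock_request.
restock_request appears in round 3, so it is derivable.

yes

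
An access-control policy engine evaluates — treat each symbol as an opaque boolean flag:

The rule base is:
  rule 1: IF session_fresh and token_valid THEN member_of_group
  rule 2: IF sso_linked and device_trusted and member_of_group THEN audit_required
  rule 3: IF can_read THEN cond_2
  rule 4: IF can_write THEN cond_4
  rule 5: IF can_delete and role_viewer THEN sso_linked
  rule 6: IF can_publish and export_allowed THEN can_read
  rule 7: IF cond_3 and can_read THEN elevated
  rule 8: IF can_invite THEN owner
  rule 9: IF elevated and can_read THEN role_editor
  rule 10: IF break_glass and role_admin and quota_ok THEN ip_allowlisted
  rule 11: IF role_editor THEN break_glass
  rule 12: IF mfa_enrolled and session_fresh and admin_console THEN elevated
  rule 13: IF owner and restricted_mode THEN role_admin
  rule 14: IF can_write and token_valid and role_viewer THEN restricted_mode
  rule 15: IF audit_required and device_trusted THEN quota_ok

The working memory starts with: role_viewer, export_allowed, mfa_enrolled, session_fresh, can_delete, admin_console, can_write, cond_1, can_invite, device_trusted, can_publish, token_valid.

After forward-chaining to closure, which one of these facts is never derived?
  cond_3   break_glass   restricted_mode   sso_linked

Round 1: rule 1 [IF session_fresh and token_valid THEN member_of_group]; rule 4 [IF can_write THEN cond_4]; rule 5 [IF can_delete and role_viewer THEN sso_linked]; rule 6 [IF can_publish and export_allowed THEN can_read]; rule 8 [IF can_invite THEN owner]; rule 12 [IF mfa_enrolled and session_fresh and admin_console THEN elevated]; rule 14 [IF can_write and token_valid and role_viewer THEN restricted_mode]. Adds member_of_group, cond_4, sso_linked, can_read, owner, elevated, restricted_mode.
Round 2: rule 2 [IF sso_linked and device_trusted and member_of_group THEN audit_required]; rule 3 [IF can_read THEN cond_2]; rule 9 [IF elevated and can_read THEN role_editor]; rule 13 [IF owner and restricted_mode THEN role_admin]. Adds audit_required, cond_2, role_editor, role_admin.
Round 3: rule 11 [IF role_editor THEN break_glass]; rule 15 [IF audit_required and device_trusted THEN quota_ok]. Adds break_glass, quota_ok.
Round 4: rule 10 [IF break_glass and role_admin and quota_ok THEN ip_allowlisted]. Adds ip_allowlisted.
Derived: break_glass (round 3), sso_linked (round 1), restricted_mode (round 1). cond_3 never appears in any round.

cond_3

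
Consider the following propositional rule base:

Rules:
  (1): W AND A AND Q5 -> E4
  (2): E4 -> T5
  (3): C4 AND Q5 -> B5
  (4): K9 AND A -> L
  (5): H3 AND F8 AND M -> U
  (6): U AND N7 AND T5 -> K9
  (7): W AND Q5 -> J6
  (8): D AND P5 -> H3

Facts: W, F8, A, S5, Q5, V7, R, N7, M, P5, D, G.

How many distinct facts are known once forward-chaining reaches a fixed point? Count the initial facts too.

19

[1] (1) [W AND A AND Q5 -> E4]; (7) [W AND Q5 -> J6]; (8) [D AND P5 -> H3]. ⇒ new: E4, J6, H3.
[2] (2) [E4 -> T5]; (5) [H3 AND F8 AND M -> U]. ⇒ new: T5, U.
[3] (6) [U AND N7 AND T5 -> K9]. ⇒ new: K9.
[4] (4) [K9 AND A -> L]. ⇒ new: L.
Closure: {A, D, E4, F8, G, H3, J6, K9, L, M, N7, P5, Q5, R, S5, T5, U, V7, W} — 19 facts.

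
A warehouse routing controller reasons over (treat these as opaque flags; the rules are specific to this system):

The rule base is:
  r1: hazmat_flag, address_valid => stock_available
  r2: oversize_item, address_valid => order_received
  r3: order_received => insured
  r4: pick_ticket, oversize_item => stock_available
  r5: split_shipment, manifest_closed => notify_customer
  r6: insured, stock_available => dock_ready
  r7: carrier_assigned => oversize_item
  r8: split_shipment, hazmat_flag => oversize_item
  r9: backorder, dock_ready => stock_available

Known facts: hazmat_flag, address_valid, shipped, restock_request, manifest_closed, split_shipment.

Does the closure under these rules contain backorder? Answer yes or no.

no

[1] r1 [hazmat_flag, address_valid => stock_available]; r5 [split_shipment, manifest_closed => notify_customer]; r8 [split_shipment, hazmat_flag => oversize_item]. ⇒ new: stock_available, notify_customer, oversize_item.
[2] r2 [oversize_item, address_valid => order_received]. ⇒ new: order_received.
[3] r3 [order_received => insured]. ⇒ new: insured.
[4] r6 [insured, stock_available => dock_ready]. ⇒ new: dock_ready.
Fixed point reached. No rule has backorder as a consequent, and it is not given.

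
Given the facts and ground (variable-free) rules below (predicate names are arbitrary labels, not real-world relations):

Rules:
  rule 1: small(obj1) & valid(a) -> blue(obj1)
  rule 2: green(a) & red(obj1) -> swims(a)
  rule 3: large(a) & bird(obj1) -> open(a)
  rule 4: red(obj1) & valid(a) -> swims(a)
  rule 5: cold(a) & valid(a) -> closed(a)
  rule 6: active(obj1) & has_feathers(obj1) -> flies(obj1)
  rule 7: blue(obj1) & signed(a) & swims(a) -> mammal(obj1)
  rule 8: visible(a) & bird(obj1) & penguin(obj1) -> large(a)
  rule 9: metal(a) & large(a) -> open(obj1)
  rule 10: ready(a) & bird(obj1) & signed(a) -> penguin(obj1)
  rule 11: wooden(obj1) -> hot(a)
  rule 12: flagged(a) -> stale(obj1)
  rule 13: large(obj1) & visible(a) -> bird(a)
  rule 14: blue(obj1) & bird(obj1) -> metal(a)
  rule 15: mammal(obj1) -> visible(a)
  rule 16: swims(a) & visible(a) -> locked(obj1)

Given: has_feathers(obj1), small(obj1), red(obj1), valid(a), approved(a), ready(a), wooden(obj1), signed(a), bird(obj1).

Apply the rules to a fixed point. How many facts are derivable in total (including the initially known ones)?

20

Round 1: rule 1 [small(obj1) & valid(a) -> blue(obj1)]; rule 4 [red(obj1) & valid(a) -> swims(a)]; rule 10 [ready(a) & bird(obj1) & signed(a) -> penguin(obj1)]; rule 11 [wooden(obj1) -> hot(a)]. Adds blue(obj1), swims(a), penguin(obj1), hot(a).
Round 2: rule 7 [blue(obj1) & signed(a) & swims(a) -> mammal(obj1)]; rule 14 [blue(obj1) & bird(obj1) -> metal(a)]. Adds mammal(obj1), metal(a).
Round 3: rule 15 [mammal(obj1) -> visible(a)]. Adds visible(a).
Round 4: rule 8 [visible(a) & bird(obj1) & penguin(obj1) -> large(a)]; rule 16 [swims(a) & visible(a) -> locked(obj1)]. Adds large(a), locked(obj1).
Round 5: rule 3 [large(a) & bird(obj1) -> open(a)]; rule 9 [metal(a) & large(a) -> open(obj1)]. Adds open(a), open(obj1).
Closure: {approved(a), bird(obj1), blue(obj1), has_feathers(obj1), hot(a), large(a), locked(obj1), mammal(obj1), metal(a), open(a), open(obj1), penguin(obj1), ready(a), red(obj1), signed(a), small(obj1), swims(a), valid(a), visible(a), wooden(obj1)} — 20 facts.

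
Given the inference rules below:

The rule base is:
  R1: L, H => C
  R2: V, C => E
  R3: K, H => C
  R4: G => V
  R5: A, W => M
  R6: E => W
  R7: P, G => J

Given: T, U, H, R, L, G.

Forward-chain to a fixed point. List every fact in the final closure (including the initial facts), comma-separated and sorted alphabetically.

Round 1: R1 [L, H => C]; R4 [G => V]. New: C, V.
Round 2: R2 [V, C => E]. New: E.
Round 3: R6 [E => W]. New: W.

C, E, G, H, L, R, T, U, V, W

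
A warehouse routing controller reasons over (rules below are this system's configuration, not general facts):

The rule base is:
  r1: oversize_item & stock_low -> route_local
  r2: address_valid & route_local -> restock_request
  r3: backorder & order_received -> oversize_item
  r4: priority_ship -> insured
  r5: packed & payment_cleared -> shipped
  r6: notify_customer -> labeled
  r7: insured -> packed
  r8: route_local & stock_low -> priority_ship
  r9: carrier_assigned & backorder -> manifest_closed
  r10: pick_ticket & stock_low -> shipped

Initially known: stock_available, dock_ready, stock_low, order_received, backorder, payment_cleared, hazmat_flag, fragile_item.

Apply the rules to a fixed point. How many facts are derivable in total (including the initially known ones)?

14

Round 1: r3 [backorder & order_received -> oversize_item]. Adds oversize_item.
Round 2: r1 [oversize_item & stock_low -> route_local]. Adds route_local.
Round 3: r8 [route_local & stock_low -> priority_ship]. Adds priority_ship.
Round 4: r4 [priority_ship -> insured]. Adds insured.
Round 5: r7 [insured -> packed]. Adds packed.
Round 6: r5 [packed & payment_cleared -> shipped]. Adds shipped.
Closure: {backorder, dock_ready, fragile_item, hazmat_flag, insured, order_received, oversize_item, packed, payment_cleared, priority_ship, route_local, shipped, stock_available, stock_low} — 14 facts.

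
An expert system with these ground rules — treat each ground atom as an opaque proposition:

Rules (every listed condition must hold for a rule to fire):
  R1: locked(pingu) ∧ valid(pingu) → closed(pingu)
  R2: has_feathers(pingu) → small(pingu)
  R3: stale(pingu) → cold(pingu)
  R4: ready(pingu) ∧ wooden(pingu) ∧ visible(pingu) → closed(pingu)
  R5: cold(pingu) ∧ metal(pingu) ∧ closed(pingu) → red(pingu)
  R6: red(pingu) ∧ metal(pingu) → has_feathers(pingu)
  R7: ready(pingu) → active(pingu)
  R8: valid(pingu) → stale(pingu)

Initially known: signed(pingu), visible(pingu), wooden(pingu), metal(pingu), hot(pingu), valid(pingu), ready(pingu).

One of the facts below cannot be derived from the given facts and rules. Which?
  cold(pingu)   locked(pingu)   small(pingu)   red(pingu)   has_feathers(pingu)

Round 1: R4 [ready(pingu) ∧ wooden(pingu) ∧ visible(pingu) → closed(pingu)]; R7 [ready(pingu) → active(pingu)]; R8 [valid(pingu) → stale(pingu)]. New: closed(pingu), active(pingu), stale(pingu).
Round 2: R3 [stale(pingu) → cold(pingu)]. New: cold(pingu).
Round 3: R5 [cold(pingu) ∧ metal(pingu) ∧ closed(pingu) → red(pingu)]. New: red(pingu).
Round 4: R6 [red(pingu) ∧ metal(pingu) → has_feathers(pingu)]. New: has_feathers(pingu).
Round 5: R2 [has_feathers(pingu) → small(pingu)]. New: small(pingu).
Derived: small(pingu) (round 5), red(pingu) (round 3), has_feathers(pingu) (round 4), cold(pingu) (round 2). locked(pingu) never appears in any round.

locked(pingu)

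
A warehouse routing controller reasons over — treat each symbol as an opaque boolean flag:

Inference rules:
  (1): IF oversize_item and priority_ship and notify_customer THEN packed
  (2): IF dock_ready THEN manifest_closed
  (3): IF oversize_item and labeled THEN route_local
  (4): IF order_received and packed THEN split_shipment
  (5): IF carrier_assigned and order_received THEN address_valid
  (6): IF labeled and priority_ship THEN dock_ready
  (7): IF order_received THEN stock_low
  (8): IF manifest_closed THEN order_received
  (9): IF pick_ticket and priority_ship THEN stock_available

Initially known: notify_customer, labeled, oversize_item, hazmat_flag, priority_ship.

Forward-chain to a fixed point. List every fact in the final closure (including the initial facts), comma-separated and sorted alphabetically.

dock_ready, hazmat_flag, labeled, manifest_closed, notify_customer, order_received, oversize_item, packed, priority_ship, route_local, split_shipment, stock_low

Round 1 — (1), (3), (6), derive packed, route_local, dock_ready.
Round 2 — (2), derive manifest_closed.
Round 3 — (8), derive order_received.
Round 4 — (4), (7), derive split_shipment, stock_low.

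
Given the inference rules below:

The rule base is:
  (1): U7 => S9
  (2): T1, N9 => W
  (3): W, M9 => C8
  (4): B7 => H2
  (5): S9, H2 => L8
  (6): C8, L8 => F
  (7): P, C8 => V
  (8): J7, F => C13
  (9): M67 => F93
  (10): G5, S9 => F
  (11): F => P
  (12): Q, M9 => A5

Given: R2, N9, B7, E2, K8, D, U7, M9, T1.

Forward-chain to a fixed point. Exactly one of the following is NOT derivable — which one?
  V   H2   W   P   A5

Round 1 — (1), (2), (4), derive S9, W, H2.
Round 2 — (3), (5), derive C8, L8.
Round 3 — (6), derive F.
Round 4 — (11), derive P.
Round 5 — (7), derive V.
Derived: V (round 5), H2 (round 1), P (round 4), W (round 1). A5 never appears in any round.

A5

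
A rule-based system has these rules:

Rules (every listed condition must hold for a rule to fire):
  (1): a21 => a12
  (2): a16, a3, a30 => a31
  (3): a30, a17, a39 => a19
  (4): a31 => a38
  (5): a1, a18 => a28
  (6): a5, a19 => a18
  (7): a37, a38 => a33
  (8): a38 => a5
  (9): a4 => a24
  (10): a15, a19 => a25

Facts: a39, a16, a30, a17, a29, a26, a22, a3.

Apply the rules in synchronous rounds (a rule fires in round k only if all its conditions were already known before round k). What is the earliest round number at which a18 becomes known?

4

Round 1: (2) [a16, a3, a30 => a31]; (3) [a30, a17, a39 => a19]. Adds a31, a19.
Round 2: (4) [a31 => a38]. Adds a38.
Round 3: (8) [a38 => a5]. Adds a5.
Round 4: (6) [a5, a19 => a18]. Adds a18.
a18 first appears in round 4.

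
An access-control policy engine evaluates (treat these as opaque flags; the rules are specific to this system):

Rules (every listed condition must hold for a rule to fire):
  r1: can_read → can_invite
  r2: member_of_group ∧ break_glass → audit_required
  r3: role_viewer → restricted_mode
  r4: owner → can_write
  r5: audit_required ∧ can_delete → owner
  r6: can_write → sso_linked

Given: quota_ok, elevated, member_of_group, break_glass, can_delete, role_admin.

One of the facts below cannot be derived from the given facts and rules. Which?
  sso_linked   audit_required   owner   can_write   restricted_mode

Round 1: r2 [member_of_group ∧ break_glass → audit_required]. New: audit_required.
Round 2: r5 [audit_required ∧ can_delete → owner]. New: owner.
Round 3: r4 [owner → can_write]. New: can_write.
Round 4: r6 [can_write → sso_linked]. New: sso_linked.
Derived: owner (round 2), audit_required (round 1), can_write (round 3), sso_linked (round 4). restricted_mode never appears in any round.

restricted_mode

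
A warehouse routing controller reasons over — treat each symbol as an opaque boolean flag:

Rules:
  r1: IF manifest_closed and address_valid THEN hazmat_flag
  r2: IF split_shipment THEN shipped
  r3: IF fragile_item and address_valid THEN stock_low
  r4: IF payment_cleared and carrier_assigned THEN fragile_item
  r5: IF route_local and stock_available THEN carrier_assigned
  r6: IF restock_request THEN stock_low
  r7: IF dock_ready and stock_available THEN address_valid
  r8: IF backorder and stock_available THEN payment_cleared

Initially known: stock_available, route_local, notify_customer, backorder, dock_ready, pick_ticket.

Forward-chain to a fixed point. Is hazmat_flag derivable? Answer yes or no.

Round 1: r5 [IF route_local and stock_available THEN carrier_assigned]; r7 [IF dock_ready and stock_available THEN address_valid]; r8 [IF backorder and stock_available THEN payment_cleared]. Adds carrier_assigned, address_valid, payment_cleared.
Round 2: r4 [IF payment_cleared and carrier_assigned THEN fragile_item]. Adds fragile_item.
Round 3: r3 [IF fragile_item and address_valid THEN stock_low]. Adds stock_low.
Fixed point reached. hazmat_flag is concluded only by r1; r1 needs manifest_closed (never derived).

no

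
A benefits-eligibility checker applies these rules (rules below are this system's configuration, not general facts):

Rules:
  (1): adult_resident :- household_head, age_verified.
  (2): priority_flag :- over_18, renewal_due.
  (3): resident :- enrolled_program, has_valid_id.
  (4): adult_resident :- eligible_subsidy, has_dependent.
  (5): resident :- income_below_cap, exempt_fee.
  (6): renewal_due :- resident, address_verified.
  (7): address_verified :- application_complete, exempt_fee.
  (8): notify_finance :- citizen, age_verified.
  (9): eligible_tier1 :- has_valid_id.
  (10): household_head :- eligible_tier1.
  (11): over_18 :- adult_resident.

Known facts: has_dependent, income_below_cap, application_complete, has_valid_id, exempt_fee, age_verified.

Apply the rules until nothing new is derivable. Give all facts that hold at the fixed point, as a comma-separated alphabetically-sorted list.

[1] (5) [resident :- income_below_cap, exempt_fee.]; (7) [address_verified :- application_complete, exempt_fee.]; (9) [eligible_tier1 :- has_valid_id.]. ⇒ new: resident, address_verified, eligible_tier1.
[2] (6) [renewal_due :- resident, address_verified.]; (10) [household_head :- eligible_tier1.]. ⇒ new: renewal_due, household_head.
[3] (1) [adult_resident :- household_head, age_verified.]. ⇒ new: adult_resident.
[4] (11) [over_18 :- adult_resident.]. ⇒ new: over_18.
[5] (2) [priority_flag :- over_18, renewal_due.]. ⇒ new: priority_flag.

address_verified, adult_resident, age_verified, application_complete, eligible_tier1, exempt_fee, has_dependent, has_valid_id, household_head, income_below_cap, over_18, priority_flag, renewal_due, resident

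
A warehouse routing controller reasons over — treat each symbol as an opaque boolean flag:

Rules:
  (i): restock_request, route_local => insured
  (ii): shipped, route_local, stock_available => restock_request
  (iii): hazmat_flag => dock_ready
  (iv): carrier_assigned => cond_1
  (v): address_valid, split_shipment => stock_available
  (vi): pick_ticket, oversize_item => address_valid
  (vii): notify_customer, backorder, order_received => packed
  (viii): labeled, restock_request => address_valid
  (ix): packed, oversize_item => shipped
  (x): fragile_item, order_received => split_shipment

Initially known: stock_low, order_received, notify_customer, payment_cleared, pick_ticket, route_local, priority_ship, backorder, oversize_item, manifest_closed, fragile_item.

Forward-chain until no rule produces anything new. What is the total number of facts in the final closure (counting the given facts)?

18

[1] (vi) [pick_ticket, oversize_item => address_valid]; (vii) [notify_customer, backorder, order_received => packed]; (x) [fragile_item, order_received => split_shipment]. ⇒ new: address_valid, packed, split_shipment.
[2] (v) [address_valid, split_shipment => stock_available]; (ix) [packed, oversize_item => shipped]. ⇒ new: stock_available, shipped.
[3] (ii) [shipped, route_local, stock_available => restock_request]. ⇒ new: restock_request.
[4] (i) [restock_request, route_local => insured]. ⇒ new: insured.
Closure: {address_valid, backorder, fragile_item, insured, manifest_closed, notify_customer, order_received, oversize_item, packed, payment_cleared, pick_ticket, priority_ship, restock_request, route_local, shipped, split_shipment, stock_available, stock_low} — 18 facts.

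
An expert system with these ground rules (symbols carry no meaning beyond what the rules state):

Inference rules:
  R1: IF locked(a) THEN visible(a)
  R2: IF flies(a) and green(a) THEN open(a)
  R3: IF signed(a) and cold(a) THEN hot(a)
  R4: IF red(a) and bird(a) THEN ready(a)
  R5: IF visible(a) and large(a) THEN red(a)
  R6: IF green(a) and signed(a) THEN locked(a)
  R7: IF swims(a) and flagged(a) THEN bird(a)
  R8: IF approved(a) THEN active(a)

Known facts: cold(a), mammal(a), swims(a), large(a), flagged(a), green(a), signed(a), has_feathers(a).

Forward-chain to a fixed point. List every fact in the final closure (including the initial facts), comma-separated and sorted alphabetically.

Round 1 — R3, R6, R7, derive hot(a), locked(a), bird(a).
Round 2 — R1, derive visible(a).
Round 3 — R5, derive red(a).
Round 4 — R4, derive ready(a).

bird(a), cold(a), flagged(a), green(a), has_feathers(a), hot(a), large(a), locked(a), mammal(a), ready(a), red(a), signed(a), swims(a), visible(a)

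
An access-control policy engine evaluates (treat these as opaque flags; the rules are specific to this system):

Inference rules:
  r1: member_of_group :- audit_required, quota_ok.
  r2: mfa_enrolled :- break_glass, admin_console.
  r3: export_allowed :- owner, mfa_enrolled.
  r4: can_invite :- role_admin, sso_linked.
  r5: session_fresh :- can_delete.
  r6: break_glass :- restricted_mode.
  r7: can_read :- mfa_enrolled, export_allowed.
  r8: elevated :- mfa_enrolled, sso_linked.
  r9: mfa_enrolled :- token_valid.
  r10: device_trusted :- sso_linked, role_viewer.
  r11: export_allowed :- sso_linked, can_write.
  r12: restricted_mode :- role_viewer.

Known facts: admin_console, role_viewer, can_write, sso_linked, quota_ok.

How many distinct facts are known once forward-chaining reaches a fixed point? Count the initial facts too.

12

Round 1 — r10, r11, r12, derive device_trusted, export_allowed, restricted_mode.
Round 2 — r6, derive break_glass.
Round 3 — r2, derive mfa_enrolled.
Round 4 — r7, r8, derive can_read, elevated.
Closure: {admin_console, break_glass, can_read, can_write, device_trusted, elevated, export_allowed, mfa_enrolled, quota_ok, restricted_mode, role_viewer, sso_linked} — 12 facts.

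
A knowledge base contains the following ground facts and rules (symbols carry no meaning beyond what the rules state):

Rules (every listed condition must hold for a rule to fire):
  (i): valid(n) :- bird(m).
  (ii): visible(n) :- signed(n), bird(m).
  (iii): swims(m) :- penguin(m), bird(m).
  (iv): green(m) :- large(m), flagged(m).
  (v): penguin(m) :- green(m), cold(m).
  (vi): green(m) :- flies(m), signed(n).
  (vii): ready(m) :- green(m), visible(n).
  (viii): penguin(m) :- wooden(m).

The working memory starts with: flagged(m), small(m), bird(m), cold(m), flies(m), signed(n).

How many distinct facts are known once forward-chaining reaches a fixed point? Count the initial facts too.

12

Round 1 — (i), (ii), (vi), derive valid(n), visible(n), green(m).
Round 2 — (v), (vii), derive penguin(m), ready(m).
Round 3 — (iii), derive swims(m).
Closure: {bird(m), cold(m), flagged(m), flies(m), green(m), penguin(m), ready(m), signed(n), small(m), swims(m), valid(n), visible(n)} — 12 facts.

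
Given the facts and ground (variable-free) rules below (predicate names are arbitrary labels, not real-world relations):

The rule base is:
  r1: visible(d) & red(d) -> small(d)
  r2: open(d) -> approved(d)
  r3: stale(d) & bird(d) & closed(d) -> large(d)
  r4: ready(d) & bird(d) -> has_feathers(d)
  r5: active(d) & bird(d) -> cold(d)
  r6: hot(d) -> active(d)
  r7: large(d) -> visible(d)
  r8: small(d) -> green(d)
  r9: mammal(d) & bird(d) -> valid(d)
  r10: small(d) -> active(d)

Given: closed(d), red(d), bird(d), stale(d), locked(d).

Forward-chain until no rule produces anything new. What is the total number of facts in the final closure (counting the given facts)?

[1] r3 [stale(d) & bird(d) & closed(d) -> large(d)]. ⇒ new: large(d).
[2] r7 [large(d) -> visible(d)]. ⇒ new: visible(d).
[3] r1 [visible(d) & red(d) -> small(d)]. ⇒ new: small(d).
[4] r8 [small(d) -> green(d)]; r10 [small(d) -> active(d)]. ⇒ new: green(d), active(d).
[5] r5 [active(d) & bird(d) -> cold(d)]. ⇒ new: cold(d).
Closure: {active(d), bird(d), closed(d), cold(d), green(d), large(d), locked(d), red(d), small(d), stale(d), visible(d)} — 11 facts.

11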